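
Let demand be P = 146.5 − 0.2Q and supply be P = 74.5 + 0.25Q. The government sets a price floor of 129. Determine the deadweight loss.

1182.66

Competitive equilibrium: 146.5 − 0.2Q = 74.5 + 0.25Q → Q* = 160, P* = 114.5.
At the floor P = 129, quantity demanded = (146.5 − 129)/0.2 = 87.5.
Sellers' marginal cost at Q' = 87.5: 74.5 + 0.25·87.5 = 96.375.
ΔQ = 160 − 87.5 = 72.5; wedge = 129 − 96.375 = 32.625.
Welfare loss = ½ × 72.5 × 32.625 = 1182.66.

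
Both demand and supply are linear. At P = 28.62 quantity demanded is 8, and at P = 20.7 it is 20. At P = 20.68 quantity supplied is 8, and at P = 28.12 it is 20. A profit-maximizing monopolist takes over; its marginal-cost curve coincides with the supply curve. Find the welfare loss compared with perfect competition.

Demand slope = (20.7 − 28.62)/(20 − 8) = −0.66, so P = 33.9 − 0.66Q.
Supply slope = (28.12 − 20.68)/(20 − 8) = 0.62, so P = 15.72 + 0.62Q.
Competitive equilibrium: 33.9 − 0.66Q = 15.72 + 0.62Q → Q* = 14.2031, P* = 24.5259.
Marginal revenue: MR = 33.9 − 1.32Q. Set MR = MC: 33.9 − 1.32Q = 15.72 + 0.62Q → Q_m = 9.3711.
Price P_m = 33.9 − 0.66·9.3711 = 27.7151; MC(Q_m) = 15.72 + 0.62·9.3711 = 21.5301.
Competitive Q* = 14.2031, so ΔQ = 4.832; wedge = 27.7151 − 21.5301 = 6.185.
Deadweight loss = ½ × 4.832 × 6.185 = 14.94.

14.94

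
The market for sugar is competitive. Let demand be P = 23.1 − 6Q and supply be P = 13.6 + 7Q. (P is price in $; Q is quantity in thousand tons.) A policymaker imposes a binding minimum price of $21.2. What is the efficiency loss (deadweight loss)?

$1.11 thousand

Competitive equilibrium: 23.1 − 6Q = 13.6 + 7Q → Q* = 0.7308, P* = 18.7154.
At the floor P = 21.2, quantity demanded = (23.1 − 21.2)/6 = 0.3167.
Sellers' marginal cost at Q' = 0.3167: 13.6 + 7·0.3167 = 15.8169.
ΔQ = 0.7308 − 0.3167 = 0.4141; wedge = 21.2 − 15.8169 = 5.3831.
The triangle = ½ × 0.4141 × 5.3831 = $1.11 thousand.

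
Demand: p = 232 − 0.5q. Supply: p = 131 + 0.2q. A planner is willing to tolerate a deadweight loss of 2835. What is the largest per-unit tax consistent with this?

63

Competitive equilibrium: 232 − 0.5q = 131 + 0.2q → q* = 144.2857, p* = 159.8571.
A tax t gives Δq = t/0.7 and wedge t, so DWL = t²/1.4.
t²/1.4 = 2835 → t² = 3969 → t = 63.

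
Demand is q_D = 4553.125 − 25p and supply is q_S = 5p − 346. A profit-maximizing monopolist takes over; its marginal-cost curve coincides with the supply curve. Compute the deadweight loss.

542.18

In inverse form: demand p = 182.125 − 0.04q, supply p = 69.2 + 0.2q.
Competitive equilibrium: 182.125 − 0.04q = 69.2 + 0.2q → q* = 470.5208, p* = 163.3042.
Marginal revenue: MR = 182.125 − 0.08q. Set MR = MC: 182.125 − 0.08q = 69.2 + 0.2q → q_m = 403.3036.
Price p_m = 182.125 − 0.04·403.3036 = 165.9929; MC(q_m) = 69.2 + 0.2·403.3036 = 149.8607.
Competitive q* = 470.5208, so Δq = 67.2172; wedge = 165.9929 − 149.8607 = 16.1322.
Welfare loss = ½ × 67.2172 × 16.1322 = 542.18.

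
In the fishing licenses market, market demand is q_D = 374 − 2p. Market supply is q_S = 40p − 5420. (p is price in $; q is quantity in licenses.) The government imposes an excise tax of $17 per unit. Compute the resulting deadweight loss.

$275.24

In inverse form: demand p = 187 − 0.5q, supply p = 135.5 + 0.025q.
Competitive equilibrium: 187 − 0.5q = 135.5 + 0.025q → q* = 98.0952, p* = 137.9524.
With the tax, the buyer price exceeds the seller price by 17: (187 − 0.5q) − (135.5 + 0.025q) = 17 → q' = 65.7143.
Δq = 98.0952 − 65.7143 = 32.3809; the wedge equals the tax, 17.
DWL = ½ × 32.3809 × 17 = $275.24.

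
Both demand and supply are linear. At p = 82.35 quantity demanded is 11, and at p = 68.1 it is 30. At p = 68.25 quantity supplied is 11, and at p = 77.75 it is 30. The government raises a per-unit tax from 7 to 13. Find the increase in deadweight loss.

Demand slope = (68.1 − 82.35)/(30 − 11) = −0.75, so p = 90.6 − 0.75q.
Supply slope = (77.75 − 68.25)/(30 − 11) = 0.5, so p = 62.75 + 0.5q.
Competitive equilibrium: 90.6 − 0.75q = 62.75 + 0.5q → q* = 22.28, p* = 73.89.
For a per-unit tax t: Δq = t/1.25, so DWL = ½·t·(t/1.25) = t²/2.5.
At t = 7: DWL = 19.6. At t = 13: DWL = 67.6.
Increase = 67.6 − 19.6 = 48.

48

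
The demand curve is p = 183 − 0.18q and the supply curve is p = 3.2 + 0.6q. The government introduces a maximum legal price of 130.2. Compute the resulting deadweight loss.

138.52

Competitive equilibrium: 183 − 0.18q = 3.2 + 0.6q → q* = 230.5128, p* = 141.5077.
At the ceiling p = 130.2, quantity supplied = (130.2 − 3.2)/0.6 = 211.6667.
Willingness to pay at q' = 211.6667: 183 − 0.18·211.6667 = 144.9.
Δq = 230.5128 − 211.6667 = 18.8461; wedge = 144.9 − 130.2 = 14.7.
The triangle = ½ × 18.8461 × 14.7 = 138.52.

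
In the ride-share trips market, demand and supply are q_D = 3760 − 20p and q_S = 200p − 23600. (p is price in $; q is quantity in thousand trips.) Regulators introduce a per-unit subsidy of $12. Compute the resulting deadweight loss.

In inverse form: demand p = 188 − 0.05q, supply p = 118 + 0.005q.
Competitive equilibrium: 188 − 0.05q = 118 + 0.005q → q* = 1272.7273, p* = 124.3636.
The subsidy lowers effective supply by 12: p = 106 + 0.005q.
New quantity: 188 − 0.05q = 106 + 0.005q → q' = 1490.9091.
Overproduction Δq = 1490.9091 − 1272.7273 = 218.1818; wedge = subsidy = 12.
Welfare loss = ½ × 218.1818 × 12 = $1309.09 thousand.

$1309.09 thousand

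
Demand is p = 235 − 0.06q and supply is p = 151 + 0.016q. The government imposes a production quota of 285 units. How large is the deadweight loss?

Competitive equilibrium: 235 − 0.06q = 151 + 0.016q → q* = 1105.2632, p* = 168.6842.
At q = 285: demand price = 235 − 0.06·285 = 217.9; supply price = 151 + 0.016·285 = 155.56.
Δq = 1105.2632 − 285 = 820.2632; wedge = 217.9 − 155.56 = 62.34.
The triangle = ½ × 820.2632 × 62.34 = 25567.60.

25567.60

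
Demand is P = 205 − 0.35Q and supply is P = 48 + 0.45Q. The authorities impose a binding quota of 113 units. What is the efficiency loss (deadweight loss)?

Competitive equilibrium: 205 − 0.35Q = 48 + 0.45Q → Q* = 196.25, P* = 136.3125.
At Q = 113: demand price = 205 − 0.35·113 = 165.45; supply price = 48 + 0.45·113 = 98.85.
ΔQ = 196.25 − 113 = 83.25; wedge = 165.45 − 98.85 = 66.6.
Deadweight loss = ½ × 83.25 × 66.6 = 2772.225.

2772.225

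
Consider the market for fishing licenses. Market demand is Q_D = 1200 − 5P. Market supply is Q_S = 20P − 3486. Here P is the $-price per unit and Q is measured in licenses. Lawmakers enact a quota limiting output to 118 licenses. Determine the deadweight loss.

In inverse form: demand P = 240 − 0.2Q, supply P = 174.3 + 0.05Q.
Competitive equilibrium: 240 − 0.2Q = 174.3 + 0.05Q → Q* = 262.8, P* = 187.44.
At Q = 118: demand price = 240 − 0.2·118 = 216.4; supply price = 174.3 + 0.05·118 = 180.2.
ΔQ = 262.8 − 118 = 144.8; wedge = 216.4 − 180.2 = 36.2.
DWL = ½ × 144.8 × 36.2 = $2620.88.

$2620.88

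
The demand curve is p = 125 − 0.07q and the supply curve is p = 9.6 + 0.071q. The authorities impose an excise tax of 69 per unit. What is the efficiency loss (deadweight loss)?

16882.98

Competitive equilibrium: 125 − 0.07q = 9.6 + 0.071q → q* = 818.4397, p* = 67.7092.
With the tax, the buyer price exceeds the seller price by 69: (125 − 0.07q) − (9.6 + 0.071q) = 69 → q' = 329.078.
Δq = 818.4397 − 329.078 = 489.3617; the wedge equals the tax, 69.
DWL = ½ × 489.3617 × 69 = 16882.98.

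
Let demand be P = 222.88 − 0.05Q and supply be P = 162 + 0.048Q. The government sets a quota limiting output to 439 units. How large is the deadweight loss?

1627.08

Competitive equilibrium: 222.88 − 0.05Q = 162 + 0.048Q → Q* = 621.2245, P* = 191.8188.
At Q = 439: demand price = 222.88 − 0.05·439 = 200.93; supply price = 162 + 0.048·439 = 183.072.
ΔQ = 621.2245 − 439 = 182.2245; wedge = 200.93 − 183.072 = 17.858.
Deadweight loss = ½ × 182.2245 × 17.858 = 1627.08.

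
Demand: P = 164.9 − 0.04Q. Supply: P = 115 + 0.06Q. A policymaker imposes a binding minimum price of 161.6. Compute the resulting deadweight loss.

Competitive equilibrium: 164.9 − 0.04Q = 115 + 0.06Q → Q* = 499, P* = 144.94.
At the floor P = 161.6, quantity demanded = (164.9 − 161.6)/0.04 = 82.5.
Sellers' marginal cost at Q' = 82.5: 115 + 0.06·82.5 = 119.95.
ΔQ = 499 − 82.5 = 416.5; wedge = 161.6 − 119.95 = 41.65.
DWL = ½ × 416.5 × 41.65 = 8673.61.

8673.61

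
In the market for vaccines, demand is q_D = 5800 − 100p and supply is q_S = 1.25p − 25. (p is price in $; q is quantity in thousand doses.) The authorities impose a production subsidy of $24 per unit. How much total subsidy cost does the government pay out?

$1837.04 thousand

In inverse form: demand p = 58 − 0.01q, supply p = 20 + 0.8q.
Competitive equilibrium: 58 − 0.01q = 20 + 0.8q → q* = 46.9136, p* = 57.5309.
The subsidy lowers effective supply by 24: p = 0.8q − 4.
New quantity: 58 − 0.01q = 0.8q − 4 → q' = 76.5432.
Total subsidy cost = 24 × 76.5432 = $1837.04 thousand.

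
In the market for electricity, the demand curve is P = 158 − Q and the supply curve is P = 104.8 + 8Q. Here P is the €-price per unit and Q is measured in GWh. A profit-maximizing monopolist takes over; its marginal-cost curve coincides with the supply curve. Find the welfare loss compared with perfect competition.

€1.57

Competitive equilibrium: 158 − Q = 104.8 + 8Q → Q* = 5.9111, P* = 152.0889.
Marginal revenue: MR = 158 − 2Q. Set MR = MC: 158 − 2Q = 104.8 + 8Q → Q_m = 5.32.
Price P_m = 158 − 1·5.32 = 152.68; MC(Q_m) = 104.8 + 8·5.32 = 147.36.
Competitive Q* = 5.9111, so ΔQ = 0.5911; wedge = 152.68 − 147.36 = 5.32.
Welfare loss = ½ × 0.5911 × 5.32 = €1.57.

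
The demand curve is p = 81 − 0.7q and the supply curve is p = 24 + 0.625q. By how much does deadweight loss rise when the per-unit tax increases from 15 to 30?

Competitive equilibrium: 81 − 0.7q = 24 + 0.625q → q* = 43.0189, p* = 50.8868.
For a per-unit tax t: Δq = t/1.325, so DWL = ½·t·(t/1.325) = t²/2.65.
At t = 15: DWL = 84.906. At t = 30: DWL = 339.623.
Increase = 339.623 − 84.906 = 254.72.

254.72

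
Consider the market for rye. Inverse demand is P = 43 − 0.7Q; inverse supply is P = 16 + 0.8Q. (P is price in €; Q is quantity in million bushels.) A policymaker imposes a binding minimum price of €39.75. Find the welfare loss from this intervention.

Competitive equilibrium: 43 − 0.7Q = 16 + 0.8Q → Q* = 18, P* = 30.4.
At the floor P = 39.75, quantity demanded = (43 − 39.75)/0.7 = 4.6429.
Sellers' marginal cost at Q' = 4.6429: 16 + 0.8·4.6429 = 19.7143.
ΔQ = 18 − 4.6429 = 13.3571; wedge = 39.75 − 19.7143 = 20.0357.
Welfare loss = ½ × 13.3571 × 20.0357 = €133.81 million.

€133.81 million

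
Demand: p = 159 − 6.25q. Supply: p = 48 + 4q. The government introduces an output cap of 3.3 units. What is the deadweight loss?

Competitive equilibrium: 159 − 6.25q = 48 + 4q → q* = 10.8293, p* = 91.3171.
At q = 3.3: demand price = 159 − 6.25·3.3 = 138.375; supply price = 48 + 4·3.3 = 61.2.
Δq = 10.8293 − 3.3 = 7.5293; wedge = 138.375 − 61.2 = 77.175.
The triangle = ½ × 7.5293 × 77.175 = 290.54.

290.54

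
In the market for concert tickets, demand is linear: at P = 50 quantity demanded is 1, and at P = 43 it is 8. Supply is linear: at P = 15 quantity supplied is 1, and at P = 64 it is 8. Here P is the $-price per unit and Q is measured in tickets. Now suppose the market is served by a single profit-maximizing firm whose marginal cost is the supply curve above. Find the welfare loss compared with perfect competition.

$1.43

Demand slope = (43 − 50)/(8 − 1) = −1, so P = 51 − Q.
Supply slope = (64 − 15)/(8 − 1) = 7, so P = 8 + 7Q.
Competitive equilibrium: 51 − Q = 8 + 7Q → Q* = 5.375, P* = 45.625.
Marginal revenue: MR = 51 − 2Q. Set MR = MC: 51 − 2Q = 8 + 7Q → Q_m = 4.7778.
Price P_m = 51 − 1·4.7778 = 46.2222; MC(Q_m) = 8 + 7·4.7778 = 41.4446.
Competitive Q* = 5.375, so ΔQ = 0.5972; wedge = 46.2222 − 41.4446 = 4.7776.
Welfare loss = ½ × 0.5972 × 4.7776 = $1.43.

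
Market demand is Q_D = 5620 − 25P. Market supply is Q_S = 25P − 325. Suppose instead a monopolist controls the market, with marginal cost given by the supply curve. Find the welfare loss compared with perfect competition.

31152.25

In inverse form: demand P = 224.8 − 0.04Q, supply P = 13 + 0.04Q.
Competitive equilibrium: 224.8 − 0.04Q = 13 + 0.04Q → Q* = 2647.5, P* = 118.9.
Marginal revenue: MR = 224.8 − 0.08Q. Set MR = MC: 224.8 − 0.08Q = 13 + 0.04Q → Q_m = 1765.
Price P_m = 224.8 − 0.04·1765 = 154.2; MC(Q_m) = 13 + 0.04·1765 = 83.6.
Competitive Q* = 2647.5, so ΔQ = 882.5; wedge = 154.2 − 83.6 = 70.6.
DWL = ½ × 882.5 × 70.6 = 31152.25.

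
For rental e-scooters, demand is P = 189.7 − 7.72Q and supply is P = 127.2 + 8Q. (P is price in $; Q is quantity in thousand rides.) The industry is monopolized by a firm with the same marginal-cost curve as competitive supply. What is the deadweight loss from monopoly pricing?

Competitive equilibrium: 189.7 − 7.72Q = 127.2 + 8Q → Q* = 3.9758, P* = 159.0066.
Marginal revenue: MR = 189.7 − 15.44Q. Set MR = MC: 189.7 − 15.44Q = 127.2 + 8Q → Q_m = 2.6664.
Price P_m = 189.7 − 7.72·2.6664 = 169.1154; MC(Q_m) = 127.2 + 8·2.6664 = 148.5312.
Competitive Q* = 3.9758, so ΔQ = 1.3094; wedge = 169.1154 − 148.5312 = 20.5842.
Welfare loss = ½ × 1.3094 × 20.5842 = $13.48 thousand.

$13.48 thousand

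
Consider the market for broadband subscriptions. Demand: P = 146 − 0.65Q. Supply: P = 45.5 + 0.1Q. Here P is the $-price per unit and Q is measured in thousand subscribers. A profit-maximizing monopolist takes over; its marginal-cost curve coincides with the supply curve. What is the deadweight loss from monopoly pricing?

$1451.48 thousand

Competitive equilibrium: 146 − 0.65Q = 45.5 + 0.1Q → Q* = 134, P* = 58.9.
Marginal revenue: MR = 146 − 1.3Q. Set MR = MC: 146 − 1.3Q = 45.5 + 0.1Q → Q_m = 71.7857.
Price P_m = 146 − 0.65·71.7857 = 99.3393; MC(Q_m) = 45.5 + 0.1·71.7857 = 52.6786.
Competitive Q* = 134, so ΔQ = 62.2143; wedge = 99.3393 − 52.6786 = 46.6607.
Welfare loss = ½ × 62.2143 × 46.6607 = $1451.48 thousand.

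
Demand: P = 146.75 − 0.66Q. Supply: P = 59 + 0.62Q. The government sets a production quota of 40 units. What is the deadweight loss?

Competitive equilibrium: 146.75 − 0.66Q = 59 + 0.62Q → Q* = 68.5547, P* = 101.5039.
At Q = 40: demand price = 146.75 − 0.66·40 = 120.35; supply price = 59 + 0.62·40 = 83.8.
ΔQ = 68.5547 − 40 = 28.5547; wedge = 120.35 − 83.8 = 36.55.
DWL = ½ × 28.5547 × 36.55 = 521.84.

521.84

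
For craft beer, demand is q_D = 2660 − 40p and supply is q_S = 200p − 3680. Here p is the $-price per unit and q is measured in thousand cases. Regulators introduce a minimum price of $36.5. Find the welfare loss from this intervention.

$2440.17 thousand

In inverse form: demand p = 66.5 − 0.025q, supply p = 18.4 + 0.005q.
Competitive equilibrium: 66.5 − 0.025q = 18.4 + 0.005q → q* = 1603.3333, p* = 26.4167.
At the floor p = 36.5, quantity demanded = (66.5 − 36.5)/0.025 = 1200.
Sellers' marginal cost at q' = 1200: 18.4 + 0.005·1200 = 24.4.
Δq = 1603.3333 − 1200 = 403.3333; wedge = 36.5 − 24.4 = 12.1.
DWL = ½ × 403.3333 × 12.1 = $2440.17 thousand.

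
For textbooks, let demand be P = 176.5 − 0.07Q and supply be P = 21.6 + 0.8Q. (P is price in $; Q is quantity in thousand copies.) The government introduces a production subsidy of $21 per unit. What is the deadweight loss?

$253.45 thousand

Competitive equilibrium: 176.5 − 0.07Q = 21.6 + 0.8Q → Q* = 178.046, P* = 164.0368.
The subsidy lowers effective supply by 21: P = 0.6 + 0.8Q.
New quantity: 176.5 − 0.07Q = 0.6 + 0.8Q → Q' = 202.1839.
Overproduction ΔQ = 202.1839 − 178.046 = 24.1379; wedge = subsidy = 21.
DWL = ½ × 24.1379 × 21 = $253.45 thousand.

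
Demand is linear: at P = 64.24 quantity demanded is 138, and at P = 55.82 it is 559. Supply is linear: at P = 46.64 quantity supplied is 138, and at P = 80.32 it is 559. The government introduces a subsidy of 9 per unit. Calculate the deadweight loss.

Demand slope = (55.82 − 64.24)/(559 − 138) = −0.02, so P = 67 − 0.02Q.
Supply slope = (80.32 − 46.64)/(559 − 138) = 0.08, so P = 35.6 + 0.08Q.
Competitive equilibrium: 67 − 0.02Q = 35.6 + 0.08Q → Q* = 314, P* = 60.72.
The subsidy lowers effective supply by 9: P = 26.6 + 0.08Q.
New quantity: 67 − 0.02Q = 26.6 + 0.08Q → Q' = 404.
Overproduction ΔQ = 404 − 314 = 90; wedge = subsidy = 9.
Welfare loss = ½ × 90 × 9 = 405.

405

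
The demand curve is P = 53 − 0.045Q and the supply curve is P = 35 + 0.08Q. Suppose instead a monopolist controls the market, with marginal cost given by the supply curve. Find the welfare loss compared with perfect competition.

Competitive equilibrium: 53 − 0.045Q = 35 + 0.08Q → Q* = 144, P* = 46.52.
Marginal revenue: MR = 53 − 0.09Q. Set MR = MC: 53 − 0.09Q = 35 + 0.08Q → Q_m = 105.8824.
Price P_m = 53 − 0.045·105.8824 = 48.2353; MC(Q_m) = 35 + 0.08·105.8824 = 43.4706.
Competitive Q* = 144, so ΔQ = 38.1176; wedge = 48.2353 − 43.4706 = 4.7647.
The triangle = ½ × 38.1176 × 4.7647 = 90.81.

90.81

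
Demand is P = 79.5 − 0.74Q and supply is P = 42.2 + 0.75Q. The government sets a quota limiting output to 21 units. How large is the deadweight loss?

12.12

Competitive equilibrium: 79.5 − 0.74Q = 42.2 + 0.75Q → Q* = 25.0336, P* = 60.9752.
At Q = 21: demand price = 79.5 − 0.74·21 = 63.96; supply price = 42.2 + 0.75·21 = 57.95.
ΔQ = 25.0336 − 21 = 4.0336; wedge = 63.96 − 57.95 = 6.01.
The triangle = ½ × 4.0336 × 6.01 = 12.12.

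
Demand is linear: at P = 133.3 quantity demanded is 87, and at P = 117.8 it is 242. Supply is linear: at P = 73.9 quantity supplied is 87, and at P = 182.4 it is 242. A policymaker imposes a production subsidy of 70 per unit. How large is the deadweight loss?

3062.50

Demand slope = (117.8 − 133.3)/(242 − 87) = −0.1, so P = 142 − 0.1Q.
Supply slope = (182.4 − 73.9)/(242 − 87) = 0.7, so P = 13 + 0.7Q.
Competitive equilibrium: 142 − 0.1Q = 13 + 0.7Q → Q* = 161.25, P* = 125.875.
The subsidy lowers effective supply by 70: P = 0.7Q − 57.
New quantity: 142 − 0.1Q = 0.7Q − 57 → Q' = 248.75.
Overproduction ΔQ = 248.75 − 161.25 = 87.5; wedge = subsidy = 70.
Deadweight loss = ½ × 87.5 × 70 = 3062.50.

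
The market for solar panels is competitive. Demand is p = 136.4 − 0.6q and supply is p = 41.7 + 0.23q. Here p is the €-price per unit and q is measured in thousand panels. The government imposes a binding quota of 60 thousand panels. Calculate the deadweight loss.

€1214.46 thousand

Competitive equilibrium: 136.4 − 0.6q = 41.7 + 0.23q → q* = 114.0964, p* = 67.9422.
At q = 60: demand price = 136.4 − 0.6·60 = 100.4; supply price = 41.7 + 0.23·60 = 55.5.
Δq = 114.0964 − 60 = 54.0964; wedge = 100.4 − 55.5 = 44.9.
Deadweight loss = ½ × 54.0964 × 44.9 = €1214.46 thousand.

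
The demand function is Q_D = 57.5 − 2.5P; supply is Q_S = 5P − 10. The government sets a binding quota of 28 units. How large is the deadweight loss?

14.70

In inverse form: demand P = 23 − 0.4Q, supply P = 2 + 0.2Q.
Competitive equilibrium: 23 − 0.4Q = 2 + 0.2Q → Q* = 35, P* = 9.
At Q = 28: demand price = 23 − 0.4·28 = 11.8; supply price = 2 + 0.2·28 = 7.6.
ΔQ = 35 − 28 = 7; wedge = 11.8 − 7.6 = 4.2.
Welfare loss = ½ × 7 × 4.2 = 14.70.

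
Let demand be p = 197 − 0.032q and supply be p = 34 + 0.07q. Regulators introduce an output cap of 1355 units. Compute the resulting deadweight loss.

3012.47

Competitive equilibrium: 197 − 0.032q = 34 + 0.07q → q* = 1598.0392, p* = 145.8627.
At q = 1355: demand price = 197 − 0.032·1355 = 153.64; supply price = 34 + 0.07·1355 = 128.85.
Δq = 1598.0392 − 1355 = 243.0392; wedge = 153.64 − 128.85 = 24.79.
The triangle = ½ × 243.0392 × 24.79 = 3012.47.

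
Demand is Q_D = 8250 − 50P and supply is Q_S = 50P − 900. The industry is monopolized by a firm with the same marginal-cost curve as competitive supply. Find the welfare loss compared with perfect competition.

30012.50

In inverse form: demand P = 165 − 0.02Q, supply P = 18 + 0.02Q.
Competitive equilibrium: 165 − 0.02Q = 18 + 0.02Q → Q* = 3675, P* = 91.5.
Marginal revenue: MR = 165 − 0.04Q. Set MR = MC: 165 − 0.04Q = 18 + 0.02Q → Q_m = 2450.
Price P_m = 165 − 0.02·2450 = 116; MC(Q_m) = 18 + 0.02·2450 = 67.
Competitive Q* = 3675, so ΔQ = 1225; wedge = 116 − 67 = 49.
The triangle = ½ × 1225 × 49 = 30012.50.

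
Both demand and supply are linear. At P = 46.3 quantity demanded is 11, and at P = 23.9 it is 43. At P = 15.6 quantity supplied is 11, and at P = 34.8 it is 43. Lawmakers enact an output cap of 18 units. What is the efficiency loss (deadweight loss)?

Demand slope = (23.9 − 46.3)/(43 − 11) = −0.7, so P = 54 − 0.7Q.
Supply slope = (34.8 − 15.6)/(43 − 11) = 0.6, so P = 9 + 0.6Q.
Competitive equilibrium: 54 − 0.7Q = 9 + 0.6Q → Q* = 34.6154, P* = 29.7692.
At Q = 18: demand price = 54 − 0.7·18 = 41.4; supply price = 9 + 0.6·18 = 19.8.
ΔQ = 34.6154 − 18 = 16.6154; wedge = 41.4 − 19.8 = 21.6.
DWL = ½ × 16.6154 × 21.6 = 179.45.

179.45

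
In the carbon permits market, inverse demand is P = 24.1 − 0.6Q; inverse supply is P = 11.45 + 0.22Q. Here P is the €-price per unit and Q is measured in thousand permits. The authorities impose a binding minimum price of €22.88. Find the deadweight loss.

Competitive equilibrium: 24.1 − 0.6Q = 11.45 + 0.22Q → Q* = 15.4268, P* = 14.8439.
At the floor P = 22.88, quantity demanded = (24.1 − 22.88)/0.6 = 2.0333.
Sellers' marginal cost at Q' = 2.0333: 11.45 + 0.22·2.0333 = 11.8973.
ΔQ = 15.4268 − 2.0333 = 13.3935; wedge = 22.88 − 11.8973 = 10.9827.
Welfare loss = ½ × 13.3935 × 10.9827 = €73.55 thousand.

€73.55 thousand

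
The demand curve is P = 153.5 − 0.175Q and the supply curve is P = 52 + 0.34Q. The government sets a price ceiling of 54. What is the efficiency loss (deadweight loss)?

9414.04

Competitive equilibrium: 153.5 − 0.175Q = 52 + 0.34Q → Q* = 197.0874, P* = 119.0097.
At the ceiling P = 54, quantity supplied = (54 − 52)/0.34 = 5.8824.
Willingness to pay at Q' = 5.8824: 153.5 − 0.175·5.8824 = 152.4706.
ΔQ = 197.0874 − 5.8824 = 191.205; wedge = 152.4706 − 54 = 98.4706.
DWL = ½ × 191.205 × 98.4706 = 9414.04.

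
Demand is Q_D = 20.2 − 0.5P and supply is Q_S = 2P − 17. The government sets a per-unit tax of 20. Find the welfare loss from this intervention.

80

In inverse form: demand P = 40.4 − 2Q, supply P = 8.5 + 0.5Q.
Competitive equilibrium: 40.4 − 2Q = 8.5 + 0.5Q → Q* = 12.76, P* = 14.88.
With the tax, the buyer price exceeds the seller price by 20: (40.4 − 2Q) − (8.5 + 0.5Q) = 20 → Q' = 4.76.
ΔQ = 12.76 − 4.76 = 8; the wedge equals the tax, 20.
Welfare loss = ½ × 8 × 20 = 80.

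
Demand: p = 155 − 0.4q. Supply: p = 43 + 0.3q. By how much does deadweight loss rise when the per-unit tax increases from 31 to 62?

Competitive equilibrium: 155 − 0.4q = 43 + 0.3q → q* = 160, p* = 91.
For a per-unit tax t: Δq = t/0.7, so DWL = ½·t·(t/0.7) = t²/1.4.
At t = 31: DWL = 686.429. At t = 62: DWL = 2745.714.
Increase = 2745.714 − 686.429 = 2059.29.

2059.29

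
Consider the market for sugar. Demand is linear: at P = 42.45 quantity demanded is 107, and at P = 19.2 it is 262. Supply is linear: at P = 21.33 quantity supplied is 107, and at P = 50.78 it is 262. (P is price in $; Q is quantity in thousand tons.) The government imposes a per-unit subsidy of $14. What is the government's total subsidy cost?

$2944.12 thousand

Demand slope = (19.2 − 42.45)/(262 − 107) = −0.15, so P = 58.5 − 0.15Q.
Supply slope = (50.78 − 21.33)/(262 − 107) = 0.19, so P = 1 + 0.19Q.
Competitive equilibrium: 58.5 − 0.15Q = 1 + 0.19Q → Q* = 169.1176, P* = 33.1324.
The subsidy lowers effective supply by 14: P = 0.19Q − 13.
New quantity: 58.5 − 0.15Q = 0.19Q − 13 → Q' = 210.2941.
Total subsidy cost = 14 × 210.2941 = $2944.12 thousand.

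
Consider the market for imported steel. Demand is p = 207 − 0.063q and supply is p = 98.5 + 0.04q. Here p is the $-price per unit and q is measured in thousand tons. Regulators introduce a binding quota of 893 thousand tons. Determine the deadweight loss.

$1324.97 thousand

Competitive equilibrium: 207 − 0.063q = 98.5 + 0.04q → q* = 1053.3981, p* = 140.6359.
At q = 893: demand price = 207 − 0.063·893 = 150.741; supply price = 98.5 + 0.04·893 = 134.22.
Δq = 1053.3981 − 893 = 160.3981; wedge = 150.741 − 134.22 = 16.521.
Deadweight loss = ½ × 160.3981 × 16.521 = $1324.97 thousand.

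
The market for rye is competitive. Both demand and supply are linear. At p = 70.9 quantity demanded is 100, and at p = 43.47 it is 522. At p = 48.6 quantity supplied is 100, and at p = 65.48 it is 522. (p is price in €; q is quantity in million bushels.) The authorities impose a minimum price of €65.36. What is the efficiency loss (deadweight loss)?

€848.78 million

Demand slope = (43.47 − 70.9)/(522 − 100) = −0.065, so p = 77.4 − 0.065q.
Supply slope = (65.48 − 48.6)/(522 − 100) = 0.04, so p = 44.6 + 0.04q.
Competitive equilibrium: 77.4 − 0.065q = 44.6 + 0.04q → q* = 312.381, p* = 57.0952.
At the floor p = 65.36, quantity demanded = (77.4 − 65.36)/0.065 = 185.2308.
Sellers' marginal cost at q' = 185.2308: 44.6 + 0.04·185.2308 = 52.0092.
Δq = 312.381 − 185.2308 = 127.1502; wedge = 65.36 − 52.0092 = 13.3508.
The triangle = ½ × 127.1502 × 13.3508 = €848.78 million.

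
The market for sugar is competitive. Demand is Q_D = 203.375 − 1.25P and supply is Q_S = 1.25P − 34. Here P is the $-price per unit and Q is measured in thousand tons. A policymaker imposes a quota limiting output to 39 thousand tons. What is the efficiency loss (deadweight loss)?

In inverse form: demand P = 162.7 − 0.8Q, supply P = 27.2 + 0.8Q.
Competitive equilibrium: 162.7 − 0.8Q = 27.2 + 0.8Q → Q* = 84.6875, P* = 94.95.
At Q = 39: demand price = 162.7 − 0.8·39 = 131.5; supply price = 27.2 + 0.8·39 = 58.4.
ΔQ = 84.6875 − 39 = 45.6875; wedge = 131.5 − 58.4 = 73.1.
DWL = ½ × 45.6875 × 73.1 = $1669.88 thousand.

$1669.88 thousand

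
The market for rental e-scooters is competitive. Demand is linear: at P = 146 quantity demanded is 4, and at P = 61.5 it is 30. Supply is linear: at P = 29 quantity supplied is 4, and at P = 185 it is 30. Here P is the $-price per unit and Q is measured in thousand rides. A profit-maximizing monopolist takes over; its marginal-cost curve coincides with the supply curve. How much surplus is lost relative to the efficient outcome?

$86.66 thousand

Demand slope = (61.5 − 146)/(30 − 4) = −3.25, so P = 159 − 3.25Q.
Supply slope = (185 − 29)/(30 − 4) = 6, so P = 5 + 6Q.
Competitive equilibrium: 159 − 3.25Q = 5 + 6Q → Q* = 16.6486, P* = 104.8919.
Marginal revenue: MR = 159 − 6.5Q. Set MR = MC: 159 − 6.5Q = 5 + 6Q → Q_m = 12.32.
Price P_m = 159 − 3.25·12.32 = 118.96; MC(Q_m) = 5 + 6·12.32 = 78.92.
Competitive Q* = 16.6486, so ΔQ = 4.3286; wedge = 118.96 − 78.92 = 40.04.
The triangle = ½ × 4.3286 × 40.04 = $86.66 thousand.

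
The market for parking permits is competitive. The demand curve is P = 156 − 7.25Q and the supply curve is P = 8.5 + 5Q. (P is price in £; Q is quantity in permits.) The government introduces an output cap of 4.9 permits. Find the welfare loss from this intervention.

£312.32

Competitive equilibrium: 156 − 7.25Q = 8.5 + 5Q → Q* = 12.0408, P* = 68.7041.
At Q = 4.9: demand price = 156 − 7.25·4.9 = 120.475; supply price = 8.5 + 5·4.9 = 33.
ΔQ = 12.0408 − 4.9 = 7.1408; wedge = 120.475 − 33 = 87.475.
The triangle = ½ × 7.1408 × 87.475 = £312.32.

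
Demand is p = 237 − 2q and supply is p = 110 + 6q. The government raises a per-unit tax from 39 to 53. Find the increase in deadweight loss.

Competitive equilibrium: 237 − 2q = 110 + 6q → q* = 15.875, p* = 205.25.
For a per-unit tax t: Δq = t/8, so DWL = ½·t·(t/8) = t²/16.
At t = 39: DWL = 95.063. At t = 53: DWL = 175.563.
Increase = 175.563 − 95.063 = 80.50.

80.50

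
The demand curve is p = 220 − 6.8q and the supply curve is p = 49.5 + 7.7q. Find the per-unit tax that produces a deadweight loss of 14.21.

20.3

Competitive equilibrium: 220 − 6.8q = 49.5 + 7.7q → q* = 11.7586, p* = 140.0414.
A tax t gives Δq = t/14.5 and wedge t, so DWL = t²/29.
t²/29 = 14.21 → t² = 412.09 → t = 20.3.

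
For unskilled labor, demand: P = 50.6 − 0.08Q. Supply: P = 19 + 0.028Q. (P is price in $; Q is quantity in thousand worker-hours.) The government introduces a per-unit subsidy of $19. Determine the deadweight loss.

Competitive equilibrium: 50.6 − 0.08Q = 19 + 0.028Q → Q* = 292.5926, P* = 27.1926.
The subsidy lowers effective supply by 19: P = 0 + 0.028Q.
New quantity: 50.6 − 0.08Q = 0 + 0.028Q → Q' = 468.5185.
Overproduction ΔQ = 468.5185 − 292.5926 = 175.9259; wedge = subsidy = 19.
Deadweight loss = ½ × 175.9259 × 19 = $1671.30 thousand.

$1671.30 thousand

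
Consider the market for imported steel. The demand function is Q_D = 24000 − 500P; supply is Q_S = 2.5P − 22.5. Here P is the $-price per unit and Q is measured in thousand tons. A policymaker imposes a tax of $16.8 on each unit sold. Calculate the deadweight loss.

$351.04 thousand

In inverse form: demand P = 48 − 0.002Q, supply P = 9 + 0.4Q.
Competitive equilibrium: 48 − 0.002Q = 9 + 0.4Q → Q* = 97.0149, P* = 47.806.
With the tax, the buyer price exceeds the seller price by 16.8: (48 − 0.002Q) − (9 + 0.4Q) = 16.8 → Q' = 55.2239.
ΔQ = 97.0149 − 55.2239 = 41.791; the wedge equals the tax, 16.8.
DWL = ½ × 41.791 × 16.8 = $351.04 thousand.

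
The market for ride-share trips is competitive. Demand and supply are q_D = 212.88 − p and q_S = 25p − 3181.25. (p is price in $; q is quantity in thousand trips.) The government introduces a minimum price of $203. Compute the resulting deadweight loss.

In inverse form: demand p = 212.88 − q, supply p = 127.25 + 0.04q.
Competitive equilibrium: 212.88 − q = 127.25 + 0.04q → q* = 82.3365, p* = 130.5435.
At the floor p = 203, quantity demanded = (212.88 − 203)/1 = 9.88.
Sellers' marginal cost at q' = 9.88: 127.25 + 0.04·9.88 = 127.6452.
Δq = 82.3365 − 9.88 = 72.4565; wedge = 203 − 127.6452 = 75.3548.
Deadweight loss = ½ × 72.4565 × 75.3548 = $2729.97 thousand.

$2729.97 thousand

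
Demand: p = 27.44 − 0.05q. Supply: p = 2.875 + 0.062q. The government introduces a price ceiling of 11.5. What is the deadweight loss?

360.35

Competitive equilibrium: 27.44 − 0.05q = 2.875 + 0.062q → q* = 219.3304, p* = 16.4735.
At the ceiling p = 11.5, quantity supplied = (11.5 − 2.875)/0.062 = 139.1129.
Willingness to pay at q' = 139.1129: 27.44 − 0.05·139.1129 = 20.4844.
Δq = 219.3304 − 139.1129 = 80.2175; wedge = 20.4844 − 11.5 = 8.9844.
Deadweight loss = ½ × 80.2175 × 8.9844 = 360.35.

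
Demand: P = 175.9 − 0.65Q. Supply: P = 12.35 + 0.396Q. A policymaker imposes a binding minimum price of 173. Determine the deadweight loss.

12066.86

Competitive equilibrium: 175.9 − 0.65Q = 12.35 + 0.396Q → Q* = 156.35755, P* = 74.26759.
At the floor P = 173, quantity demanded = (175.9 − 173)/0.65 = 4.46154.
Sellers' marginal cost at Q' = 4.46154: 12.35 + 0.396·4.46154 = 14.11677.
ΔQ = 156.35755 − 4.46154 = 151.89601; wedge = 173 − 14.11677 = 158.88323.
Deadweight loss = ½ × 151.89601 × 158.88323 = 12066.86.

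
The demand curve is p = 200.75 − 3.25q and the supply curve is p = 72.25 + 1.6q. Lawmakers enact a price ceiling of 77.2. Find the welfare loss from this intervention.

1327.96

Competitive equilibrium: 200.75 − 3.25q = 72.25 + 1.6q → q* = 26.49485, p* = 114.64175.
At the ceiling p = 77.2, quantity supplied = (77.2 − 72.25)/1.6 = 3.09375.
Willingness to pay at q' = 3.09375: 200.75 − 3.25·3.09375 = 190.69531.
Δq = 26.49485 − 3.09375 = 23.4011; wedge = 190.69531 − 77.2 = 113.49531.
Welfare loss = ½ × 23.4011 × 113.49531 = 1327.96.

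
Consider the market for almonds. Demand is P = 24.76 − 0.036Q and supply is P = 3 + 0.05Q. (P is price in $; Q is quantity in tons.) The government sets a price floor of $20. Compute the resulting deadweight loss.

$627.49

Competitive equilibrium: 24.76 − 0.036Q = 3 + 0.05Q → Q* = 253.02326, P* = 15.65116.
At the floor P = 20, quantity demanded = (24.76 − 20)/0.036 = 132.22222.
Sellers' marginal cost at Q' = 132.22222: 3 + 0.05·132.22222 = 9.61111.
ΔQ = 253.02326 − 132.22222 = 120.80104; wedge = 20 − 9.61111 = 10.38889.
Deadweight loss = ½ × 120.80104 × 10.38889 = $627.49.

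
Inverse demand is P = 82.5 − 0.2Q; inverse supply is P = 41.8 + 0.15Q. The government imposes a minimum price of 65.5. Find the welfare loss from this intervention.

Competitive equilibrium: 82.5 − 0.2Q = 41.8 + 0.15Q → Q* = 116.2857, P* = 59.2429.
At the floor P = 65.5, quantity demanded = (82.5 − 65.5)/0.2 = 85.
Sellers' marginal cost at Q' = 85: 41.8 + 0.15·85 = 54.55.
ΔQ = 116.2857 − 85 = 31.2857; wedge = 65.5 − 54.55 = 10.95.
Welfare loss = ½ × 31.2857 × 10.95 = 171.29.

171.29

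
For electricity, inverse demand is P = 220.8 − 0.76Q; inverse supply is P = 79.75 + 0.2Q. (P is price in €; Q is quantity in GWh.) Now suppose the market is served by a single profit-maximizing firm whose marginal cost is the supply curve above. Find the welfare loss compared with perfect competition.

Competitive equilibrium: 220.8 − 0.76Q = 79.75 + 0.2Q → Q* = 146.9271, P* = 109.1354.
Marginal revenue: MR = 220.8 − 1.52Q. Set MR = MC: 220.8 − 1.52Q = 79.75 + 0.2Q → Q_m = 82.0058.
Price P_m = 220.8 − 0.76·82.0058 = 158.4756; MC(Q_m) = 79.75 + 0.2·82.0058 = 96.1512.
Competitive Q* = 146.9271, so ΔQ = 64.9213; wedge = 158.4756 − 96.1512 = 62.3244.
DWL = ½ × 64.9213 × 62.3244 = €2023.09.

€2023.09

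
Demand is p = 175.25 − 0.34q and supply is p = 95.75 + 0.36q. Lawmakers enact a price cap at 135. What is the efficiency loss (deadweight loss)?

Competitive equilibrium: 175.25 − 0.34q = 95.75 + 0.36q → q* = 113.5714, p* = 136.6357.
At the ceiling p = 135, quantity supplied = (135 − 95.75)/0.36 = 109.0278.
Willingness to pay at q' = 109.0278: 175.25 − 0.34·109.0278 = 138.1805.
Δq = 113.5714 − 109.0278 = 4.5436; wedge = 138.1805 − 135 = 3.1805.
The triangle = ½ × 4.5436 × 3.1805 = 7.23.

7.23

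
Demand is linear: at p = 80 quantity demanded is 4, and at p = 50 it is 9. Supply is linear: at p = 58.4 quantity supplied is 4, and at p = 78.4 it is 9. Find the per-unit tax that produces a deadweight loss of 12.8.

Demand slope = (50 − 80)/(9 − 4) = −6, so p = 104 − 6q.
Supply slope = (78.4 − 58.4)/(9 − 4) = 4, so p = 42.4 + 4q.
Competitive equilibrium: 104 − 6q = 42.4 + 4q → q* = 6.16, p* = 67.04.
A tax t gives Δq = t/10 and wedge t, so DWL = t²/20.
t²/20 = 12.8 → t² = 256 → t = 16.

16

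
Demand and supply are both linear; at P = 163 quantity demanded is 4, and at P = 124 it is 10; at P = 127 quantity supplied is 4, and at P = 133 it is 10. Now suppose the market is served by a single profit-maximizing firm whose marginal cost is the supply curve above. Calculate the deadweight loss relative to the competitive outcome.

62.60

Demand slope = (124 − 163)/(10 − 4) = −6.5, so P = 189 − 6.5Q.
Supply slope = (133 − 127)/(10 − 4) = 1, so P = 123 + Q.
Competitive equilibrium: 189 − 6.5Q = 123 + Q → Q* = 8.8, P* = 131.8.
Marginal revenue: MR = 189 − 13Q. Set MR = MC: 189 − 13Q = 123 + Q → Q_m = 4.7143.
Price P_m = 189 − 6.5·4.7143 = 158.3571; MC(Q_m) = 123 + 1·4.7143 = 127.7143.
Competitive Q* = 8.8, so ΔQ = 4.0857; wedge = 158.3571 − 127.7143 = 30.6428.
Deadweight loss = ½ × 4.0857 × 30.6428 = 62.60.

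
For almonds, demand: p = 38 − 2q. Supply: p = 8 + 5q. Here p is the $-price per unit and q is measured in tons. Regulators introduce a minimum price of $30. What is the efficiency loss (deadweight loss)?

$0.29

Competitive equilibrium: 38 − 2q = 8 + 5q → q* = 4.2857, p* = 29.4286.
At the floor p = 30, quantity demanded = (38 − 30)/2 = 4.
Sellers' marginal cost at q' = 4: 8 + 5·4 = 28.
Δq = 4.2857 − 4 = 0.2857; wedge = 30 − 28 = 2.
Deadweight loss = ½ × 0.2857 × 2 = $0.29.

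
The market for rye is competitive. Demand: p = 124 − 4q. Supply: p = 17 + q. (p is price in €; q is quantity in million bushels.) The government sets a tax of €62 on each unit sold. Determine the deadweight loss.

Competitive equilibrium: 124 − 4q = 17 + q → q* = 21.4, p* = 38.4.
With the tax, the buyer price exceeds the seller price by 62: (124 − 4q) − (17 + q) = 62 → q' = 9.
Δq = 21.4 − 9 = 12.4; the wedge equals the tax, 62.
The triangle = ½ × 12.4 × 62 = €384.40 million.

€384.40 million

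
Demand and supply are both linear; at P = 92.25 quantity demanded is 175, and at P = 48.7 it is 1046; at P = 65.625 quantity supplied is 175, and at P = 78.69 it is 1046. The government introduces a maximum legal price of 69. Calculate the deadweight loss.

Demand slope = (48.7 − 92.25)/(1046 − 175) = −0.05, so P = 101 − 0.05Q.
Supply slope = (78.69 − 65.625)/(1046 − 175) = 0.015, so P = 63 + 0.015Q.
Competitive equilibrium: 101 − 0.05Q = 63 + 0.015Q → Q* = 584.6154, P* = 71.7692.
At the ceiling P = 69, quantity supplied = (69 − 63)/0.015 = 400.
Willingness to pay at Q' = 400: 101 − 0.05·400 = 81.
ΔQ = 584.6154 − 400 = 184.6154; wedge = 81 − 69 = 12.
Deadweight loss = ½ × 184.6154 × 12 = 1107.69.

1107.69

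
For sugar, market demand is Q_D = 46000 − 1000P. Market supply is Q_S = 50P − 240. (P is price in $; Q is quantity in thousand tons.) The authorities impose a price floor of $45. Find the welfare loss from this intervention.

In inverse form: demand P = 46 − 0.001Q, supply P = 4.8 + 0.02Q.
Competitive equilibrium: 46 − 0.001Q = 4.8 + 0.02Q → Q* = 1961.9048, P* = 44.0381.
At the floor P = 45, quantity demanded = (46 − 45)/0.001 = 1000.
Sellers' marginal cost at Q' = 1000: 4.8 + 0.02·1000 = 24.8.
ΔQ = 1961.9048 − 1000 = 961.9048; wedge = 45 − 24.8 = 20.2.
The triangle = ½ × 961.9048 × 20.2 = $9715.24 thousand.

$9715.24 thousand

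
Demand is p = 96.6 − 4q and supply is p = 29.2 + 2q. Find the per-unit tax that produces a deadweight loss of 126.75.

Competitive equilibrium: 96.6 − 4q = 29.2 + 2q → q* = 11.2333, p* = 51.6667.
A tax t gives Δq = t/6 and wedge t, so DWL = t²/12.
t²/12 = 126.75 → t² = 1521 → t = 39.

39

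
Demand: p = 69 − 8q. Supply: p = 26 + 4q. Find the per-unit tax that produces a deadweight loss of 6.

Competitive equilibrium: 69 − 8q = 26 + 4q → q* = 3.5833, p* = 40.3333.
A tax t gives Δq = t/12 and wedge t, so DWL = t²/24.
t²/24 = 6 → t² = 144 → t = 12.

12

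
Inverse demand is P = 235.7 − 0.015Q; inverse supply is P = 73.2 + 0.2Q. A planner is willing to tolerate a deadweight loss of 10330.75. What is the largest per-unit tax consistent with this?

66.65

Competitive equilibrium: 235.7 − 0.015Q = 73.2 + 0.2Q → Q* = 755.814, P* = 224.3628.
A tax t gives ΔQ = t/0.215 and wedge t, so DWL = t²/0.43.
t²/0.43 = 10330.75 → t² = 4442.2225 → t = 66.65.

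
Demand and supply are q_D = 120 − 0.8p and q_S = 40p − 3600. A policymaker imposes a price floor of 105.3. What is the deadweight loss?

In inverse form: demand p = 150 − 1.25q, supply p = 90 + 0.025q.
Competitive equilibrium: 150 − 1.25q = 90 + 0.025q → q* = 47.0588, p* = 91.1765.
At the floor p = 105.3, quantity demanded = (150 − 105.3)/1.25 = 35.76.
Sellers' marginal cost at q' = 35.76: 90 + 0.025·35.76 = 90.894.
Δq = 47.0588 − 35.76 = 11.2988; wedge = 105.3 − 90.894 = 14.406.
Welfare loss = ½ × 11.2988 × 14.406 = 81.39.

81.39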